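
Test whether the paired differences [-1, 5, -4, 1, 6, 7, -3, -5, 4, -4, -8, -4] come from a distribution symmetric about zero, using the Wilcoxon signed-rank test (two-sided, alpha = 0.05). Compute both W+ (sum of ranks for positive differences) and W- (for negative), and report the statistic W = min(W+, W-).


Step 1: Drop any zero differences (none here) and take |d_i|.
|d| = [1, 5, 4, 1, 6, 7, 3, 5, 4, 4, 8, 4]
Step 2: Midrank |d_i| (ties get averaged ranks).
ranks: |1|->1.5, |5|->8.5, |4|->5.5, |1|->1.5, |6|->10, |7|->11, |3|->3, |5|->8.5, |4|->5.5, |4|->5.5, |8|->12, |4|->5.5
Step 3: Attach original signs; sum ranks with positive sign and with negative sign.
W+ = 8.5 + 1.5 + 10 + 11 + 5.5 = 36.5
W- = 1.5 + 5.5 + 3 + 8.5 + 5.5 + 12 + 5.5 = 41.5
(Check: W+ + W- = 78 should equal n(n+1)/2 = 78.)
Step 4: Test statistic W = min(W+, W-) = 36.5.
Step 5: Ties in |d|, so use the tie-corrected normal approximation.
        E[W] = n(n+1)/4 = 12*13/4 = 39.
        Tie groups: |d|=1 (t=2), |d|=4 (t=4), |d|=5 (t=2); sum(t^3 - t) = 72.
        Var[W] = n(n+1)(2n+1)/24 - sum(t^3-t)/48 = 3900/24 - 72/48 = 161.
        z = (W - E[W]) / sqrt(Var[W]) = (36.5 - 39) / 12.6886 = -0.1970.
        Two-sided p = 2*Phi(z) = 0.843806.
Step 6: alpha = 0.05. fail to reject H0.

W+ = 36.5, W- = 41.5, W = min = 36.5, p = 0.843806, fail to reject H0.


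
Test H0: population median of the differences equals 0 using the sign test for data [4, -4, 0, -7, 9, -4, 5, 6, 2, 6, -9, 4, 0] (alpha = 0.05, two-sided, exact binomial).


Step 1: Discard zero differences. Original n = 13; n_eff = number of nonzero differences = 11.
Nonzero differences (with sign): +4, -4, -7, +9, -4, +5, +6, +2, +6, -9, +4
Step 2: Count signs: positive = 7, negative = 4.
Step 3: Under H0: P(positive) = 0.5, so the number of positives S ~ Bin(11, 0.5).
Step 4: Two-sided exact p-value = sum of Bin(11,0.5) probabilities at or below the observed probability = 0.548828.
Step 5: alpha = 0.05. fail to reject H0.

n_eff = 11, pos = 7, neg = 4, p = 0.548828, fail to reject H0.


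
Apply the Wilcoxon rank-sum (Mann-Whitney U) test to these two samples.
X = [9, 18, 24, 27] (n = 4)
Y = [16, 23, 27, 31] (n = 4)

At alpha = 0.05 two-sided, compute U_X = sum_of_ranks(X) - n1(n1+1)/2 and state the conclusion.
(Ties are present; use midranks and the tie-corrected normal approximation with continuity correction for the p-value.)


Step 1: Combine and sort all 8 observations; assign midranks.
sorted (value, group): (9,X), (16,Y), (18,X), (23,Y), (24,X), (27,X), (27,Y), (31,Y)
ranks: 9->1, 16->2, 18->3, 23->4, 24->5, 27->6.5, 27->6.5, 31->8
Step 2: Rank sum for X: R1 = 1 + 3 + 5 + 6.5 = 15.5.
Step 3: U_X = R1 - n1(n1+1)/2 = 15.5 - 4*5/2 = 15.5 - 10 = 5.5.
       U_Y = n1*n2 - U_X = 16 - 5.5 = 10.5.
Step 4: Ties are present, so use the tie-corrected normal approximation (with continuity correction) for the p-value.
Step 5: p-value = 0.561363; compare to alpha = 0.05. fail to reject H0.

U_X = 5.5, p = 0.561363, fail to reject H0 at alpha = 0.05.


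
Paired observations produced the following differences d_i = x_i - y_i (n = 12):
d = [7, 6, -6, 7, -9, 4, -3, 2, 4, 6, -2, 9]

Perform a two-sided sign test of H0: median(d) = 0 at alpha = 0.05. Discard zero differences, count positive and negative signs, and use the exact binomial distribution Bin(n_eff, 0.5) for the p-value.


Step 1: Discard zero differences. Original n = 12; n_eff = number of nonzero differences = 12.
Nonzero differences (with sign): +7, +6, -6, +7, -9, +4, -3, +2, +4, +6, -2, +9
Step 2: Count signs: positive = 8, negative = 4.
Step 3: Under H0: P(positive) = 0.5, so the number of positives S ~ Bin(12, 0.5).
Step 4: Two-sided exact p-value = sum of Bin(12,0.5) probabilities at or below the observed probability = 0.387695.
Step 5: alpha = 0.05. fail to reject H0.

n_eff = 12, pos = 8, neg = 4, p = 0.387695, fail to reject H0.


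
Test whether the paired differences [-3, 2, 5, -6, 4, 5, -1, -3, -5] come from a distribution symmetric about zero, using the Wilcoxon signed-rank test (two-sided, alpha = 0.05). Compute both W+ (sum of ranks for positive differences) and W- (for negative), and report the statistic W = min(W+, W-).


Step 1: Drop any zero differences (none here) and take |d_i|.
|d| = [3, 2, 5, 6, 4, 5, 1, 3, 5]
Step 2: Midrank |d_i| (ties get averaged ranks).
ranks: |3|->3.5, |2|->2, |5|->7, |6|->9, |4|->5, |5|->7, |1|->1, |3|->3.5, |5|->7
Step 3: Attach original signs; sum ranks with positive sign and with negative sign.
W+ = 2 + 7 + 5 + 7 = 21
W- = 3.5 + 9 + 1 + 3.5 + 7 = 24
(Check: W+ + W- = 45 should equal n(n+1)/2 = 45.)
Step 4: Test statistic W = min(W+, W-) = 21.
Step 5: Ties in |d|, so use the tie-corrected normal approximation.
        E[W] = n(n+1)/4 = 9*10/4 = 22.5.
        Tie groups: |d|=3 (t=2), |d|=5 (t=3); sum(t^3 - t) = 30.
        Var[W] = n(n+1)(2n+1)/24 - sum(t^3-t)/48 = 1710/24 - 30/48 = 70.625.
        z = (W - E[W]) / sqrt(Var[W]) = (21 - 22.5) / 8.4039 = -0.1785.
        Two-sided p = 2*Phi(z) = 0.858339.
Step 6: alpha = 0.05. fail to reject H0.

W+ = 21, W- = 24, W = min = 21, p = 0.858339, fail to reject H0.


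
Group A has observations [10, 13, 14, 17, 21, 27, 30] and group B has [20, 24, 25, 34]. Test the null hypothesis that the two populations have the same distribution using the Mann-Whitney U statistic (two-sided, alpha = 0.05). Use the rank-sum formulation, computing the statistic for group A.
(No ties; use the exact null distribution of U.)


Step 1: Combine and sort all 11 observations; assign midranks.
sorted (value, group): (10,X), (13,X), (14,X), (17,X), (20,Y), (21,X), (24,Y), (25,Y), (27,X), (30,X), (34,Y)
ranks: 10->1, 13->2, 14->3, 17->4, 20->5, 21->6, 24->7, 25->8, 27->9, 30->10, 34->11
Step 2: Rank sum for X: R1 = 1 + 2 + 3 + 4 + 6 + 9 + 10 = 35.
Step 3: U_X = R1 - n1(n1+1)/2 = 35 - 7*8/2 = 35 - 28 = 7.
       U_Y = n1*n2 - U_X = 28 - 7 = 21.
Step 4: No ties, so the exact null distribution of U (based on enumerating the C(11,7) = 330 equally likely rank assignments) gives the two-sided p-value.
Step 5: p-value = 0.230303; compare to alpha = 0.05. fail to reject H0.

U_X = 7, p = 0.230303, fail to reject H0 at alpha = 0.05.


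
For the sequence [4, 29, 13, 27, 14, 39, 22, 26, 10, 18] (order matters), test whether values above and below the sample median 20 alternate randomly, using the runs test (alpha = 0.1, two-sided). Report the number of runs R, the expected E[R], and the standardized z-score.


Step 1: Compute median = 20; label A = above, B = below.
Labels in order: BABABAAABB  (n_A = 5, n_B = 5)
Step 2: Count runs R = 7.
Step 3: Under H0 (random ordering), E[R] = 2*n_A*n_B/(n_A+n_B) + 1 = 2*5*5/10 + 1 = 6.0000.
        Var[R] = 2*n_A*n_B*(2*n_A*n_B - n_A - n_B) / ((n_A+n_B)^2 * (n_A+n_B-1)) = 2000/900 = 2.2222.
        SD[R] = 1.4907.
Step 4: Continuity-corrected z = (R - 0.5 - E[R]) / SD[R] = (7 - 0.5 - 6.0000) / 1.4907 = 0.3354.
Step 5: Two-sided p-value via normal approximation = 2*(1 - Phi(|z|)) = 0.737316.
Step 6: alpha = 0.1. fail to reject H0.

R = 7, z = 0.3354, p = 0.737316, fail to reject H0.


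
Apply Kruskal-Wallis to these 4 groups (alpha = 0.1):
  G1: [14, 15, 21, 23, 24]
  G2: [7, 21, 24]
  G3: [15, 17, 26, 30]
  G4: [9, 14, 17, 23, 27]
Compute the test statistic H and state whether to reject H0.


Step 1: Combine all N = 17 observations and assign midranks.
sorted (value, group, rank): (7,G2,1), (9,G4,2), (14,G1,3.5), (14,G4,3.5), (15,G1,5.5), (15,G3,5.5), (17,G3,7.5), (17,G4,7.5), (21,G1,9.5), (21,G2,9.5), (23,G1,11.5), (23,G4,11.5), (24,G1,13.5), (24,G2,13.5), (26,G3,15), (27,G4,16), (30,G3,17)
Step 2: Sum ranks within each group.
R_1 = 43.5 (n_1 = 5)
R_2 = 24 (n_2 = 3)
R_3 = 45 (n_3 = 4)
R_4 = 40.5 (n_4 = 5)
Step 3: H = 12/(N(N+1)) * sum(R_i^2/n_i) - 3(N+1)
     = 12/(17*18) * (43.5^2/5 + 24^2/3 + 45^2/4 + 40.5^2/5) - 3*18
     = 0.039216 * 1404.75 - 54
     = 1.088235.
Step 4: Ties present; correction factor C = 1 - 36/(17^3 - 17) = 0.992647. Corrected H = 1.088235 / 0.992647 = 1.096296.
Step 5: Under H0, H ~ chi^2(3); p-value = 0.777968.
Step 6: alpha = 0.1. fail to reject H0.

H = 1.0963, df = 3, p = 0.777968, fail to reject H0.


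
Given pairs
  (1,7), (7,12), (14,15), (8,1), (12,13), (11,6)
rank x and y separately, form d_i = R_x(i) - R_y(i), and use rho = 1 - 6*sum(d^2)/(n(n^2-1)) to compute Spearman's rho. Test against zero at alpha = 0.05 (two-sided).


Step 1: Rank x and y separately (midranks; no ties here).
rank(x): 1->1, 7->2, 14->6, 8->3, 12->5, 11->4
rank(y): 7->3, 12->4, 15->6, 1->1, 13->5, 6->2
Step 2: d_i = R_x(i) - R_y(i); compute d_i^2.
  (1-3)^2=4, (2-4)^2=4, (6-6)^2=0, (3-1)^2=4, (5-5)^2=0, (4-2)^2=4
sum(d^2) = 16.
Step 3: rho = 1 - 6*16 / (6*(6^2 - 1)) = 1 - 96/210 = 0.542857.
Step 4: Under H0, t = rho * sqrt((n-2)/(1-rho^2)) = 1.2928 ~ t(4).
Step 5: Two-sided p-value from the t-distribution with 4 df = 0.265703.
Step 6: alpha = 0.05. fail to reject H0.

rho = 0.5429, p = 0.265703, fail to reject H0 at alpha = 0.05.


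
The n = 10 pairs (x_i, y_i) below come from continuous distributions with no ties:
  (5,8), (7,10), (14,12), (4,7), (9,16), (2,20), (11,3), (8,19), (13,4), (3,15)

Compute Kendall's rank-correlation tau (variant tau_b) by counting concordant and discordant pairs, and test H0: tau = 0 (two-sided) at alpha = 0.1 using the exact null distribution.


Step 1: Enumerate the 45 unordered pairs (i,j) with i<j and classify each by sign(x_j-x_i) * sign(y_j-y_i).
  (1,2):dx=+2,dy=+2->C; (1,3):dx=+9,dy=+4->C; (1,4):dx=-1,dy=-1->C; (1,5):dx=+4,dy=+8->C
  (1,6):dx=-3,dy=+12->D; (1,7):dx=+6,dy=-5->D; (1,8):dx=+3,dy=+11->C; (1,9):dx=+8,dy=-4->D
  (1,10):dx=-2,dy=+7->D; (2,3):dx=+7,dy=+2->C; (2,4):dx=-3,dy=-3->C; (2,5):dx=+2,dy=+6->C
  (2,6):dx=-5,dy=+10->D; (2,7):dx=+4,dy=-7->D; (2,8):dx=+1,dy=+9->C; (2,9):dx=+6,dy=-6->D
  (2,10):dx=-4,dy=+5->D; (3,4):dx=-10,dy=-5->C; (3,5):dx=-5,dy=+4->D; (3,6):dx=-12,dy=+8->D
  (3,7):dx=-3,dy=-9->C; (3,8):dx=-6,dy=+7->D; (3,9):dx=-1,dy=-8->C; (3,10):dx=-11,dy=+3->D
  (4,5):dx=+5,dy=+9->C; (4,6):dx=-2,dy=+13->D; (4,7):dx=+7,dy=-4->D; (4,8):dx=+4,dy=+12->C
  (4,9):dx=+9,dy=-3->D; (4,10):dx=-1,dy=+8->D; (5,6):dx=-7,dy=+4->D; (5,7):dx=+2,dy=-13->D
  (5,8):dx=-1,dy=+3->D; (5,9):dx=+4,dy=-12->D; (5,10):dx=-6,dy=-1->C; (6,7):dx=+9,dy=-17->D
  (6,8):dx=+6,dy=-1->D; (6,9):dx=+11,dy=-16->D; (6,10):dx=+1,dy=-5->D; (7,8):dx=-3,dy=+16->D
  (7,9):dx=+2,dy=+1->C; (7,10):dx=-8,dy=+12->D; (8,9):dx=+5,dy=-15->D; (8,10):dx=-5,dy=-4->C
  (9,10):dx=-10,dy=+11->D
Step 2: C = 17, D = 28, total pairs = 45.
Step 3: tau = (C - D)/(n(n-1)/2) = (17 - 28)/45 = -0.244444.
Step 4: Exact two-sided p-value (enumerate n! = 3628800 permutations of y under H0): p = 0.380720.
Step 5: alpha = 0.1. fail to reject H0.

tau_b = -0.2444 (C=17, D=28), p = 0.380720, fail to reject H0.


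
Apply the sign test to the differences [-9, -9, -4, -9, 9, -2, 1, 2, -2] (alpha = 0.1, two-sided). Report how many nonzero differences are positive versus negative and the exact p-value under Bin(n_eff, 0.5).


Step 1: Discard zero differences. Original n = 9; n_eff = number of nonzero differences = 9.
Nonzero differences (with sign): -9, -9, -4, -9, +9, -2, +1, +2, -2
Step 2: Count signs: positive = 3, negative = 6.
Step 3: Under H0: P(positive) = 0.5, so the number of positives S ~ Bin(9, 0.5).
Step 4: Two-sided exact p-value = sum of Bin(9,0.5) probabilities at or below the observed probability = 0.507812.
Step 5: alpha = 0.1. fail to reject H0.

n_eff = 9, pos = 3, neg = 6, p = 0.507812, fail to reject H0.


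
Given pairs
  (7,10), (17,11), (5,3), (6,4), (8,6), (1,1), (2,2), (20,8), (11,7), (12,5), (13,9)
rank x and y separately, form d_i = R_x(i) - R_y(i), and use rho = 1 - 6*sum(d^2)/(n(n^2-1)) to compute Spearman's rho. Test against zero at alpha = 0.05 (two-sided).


Step 1: Rank x and y separately (midranks; no ties here).
rank(x): 7->5, 17->10, 5->3, 6->4, 8->6, 1->1, 2->2, 20->11, 11->7, 12->8, 13->9
rank(y): 10->10, 11->11, 3->3, 4->4, 6->6, 1->1, 2->2, 8->8, 7->7, 5->5, 9->9
Step 2: d_i = R_x(i) - R_y(i); compute d_i^2.
  (5-10)^2=25, (10-11)^2=1, (3-3)^2=0, (4-4)^2=0, (6-6)^2=0, (1-1)^2=0, (2-2)^2=0, (11-8)^2=9, (7-7)^2=0, (8-5)^2=9, (9-9)^2=0
sum(d^2) = 44.
Step 3: rho = 1 - 6*44 / (11*(11^2 - 1)) = 1 - 264/1320 = 0.800000.
Step 4: Under H0, t = rho * sqrt((n-2)/(1-rho^2)) = 4.0000 ~ t(9).
Step 5: Two-sided p-value from the t-distribution with 9 df = 0.003110.
Step 6: alpha = 0.05. reject H0.

rho = 0.8000, p = 0.003110, reject H0 at alpha = 0.05.


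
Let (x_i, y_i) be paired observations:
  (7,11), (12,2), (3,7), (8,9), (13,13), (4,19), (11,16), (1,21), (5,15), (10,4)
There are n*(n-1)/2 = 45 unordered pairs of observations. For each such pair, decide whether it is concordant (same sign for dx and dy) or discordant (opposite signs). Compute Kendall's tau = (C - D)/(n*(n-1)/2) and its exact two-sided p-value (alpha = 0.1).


Step 1: Enumerate the 45 unordered pairs (i,j) with i<j and classify each by sign(x_j-x_i) * sign(y_j-y_i).
  (1,2):dx=+5,dy=-9->D; (1,3):dx=-4,dy=-4->C; (1,4):dx=+1,dy=-2->D; (1,5):dx=+6,dy=+2->C
  (1,6):dx=-3,dy=+8->D; (1,7):dx=+4,dy=+5->C; (1,8):dx=-6,dy=+10->D; (1,9):dx=-2,dy=+4->D
  (1,10):dx=+3,dy=-7->D; (2,3):dx=-9,dy=+5->D; (2,4):dx=-4,dy=+7->D; (2,5):dx=+1,dy=+11->C
  (2,6):dx=-8,dy=+17->D; (2,7):dx=-1,dy=+14->D; (2,8):dx=-11,dy=+19->D; (2,9):dx=-7,dy=+13->D
  (2,10):dx=-2,dy=+2->D; (3,4):dx=+5,dy=+2->C; (3,5):dx=+10,dy=+6->C; (3,6):dx=+1,dy=+12->C
  (3,7):dx=+8,dy=+9->C; (3,8):dx=-2,dy=+14->D; (3,9):dx=+2,dy=+8->C; (3,10):dx=+7,dy=-3->D
  (4,5):dx=+5,dy=+4->C; (4,6):dx=-4,dy=+10->D; (4,7):dx=+3,dy=+7->C; (4,8):dx=-7,dy=+12->D
  (4,9):dx=-3,dy=+6->D; (4,10):dx=+2,dy=-5->D; (5,6):dx=-9,dy=+6->D; (5,7):dx=-2,dy=+3->D
  (5,8):dx=-12,dy=+8->D; (5,9):dx=-8,dy=+2->D; (5,10):dx=-3,dy=-9->C; (6,7):dx=+7,dy=-3->D
  (6,8):dx=-3,dy=+2->D; (6,9):dx=+1,dy=-4->D; (6,10):dx=+6,dy=-15->D; (7,8):dx=-10,dy=+5->D
  (7,9):dx=-6,dy=-1->C; (7,10):dx=-1,dy=-12->C; (8,9):dx=+4,dy=-6->D; (8,10):dx=+9,dy=-17->D
  (9,10):dx=+5,dy=-11->D
Step 2: C = 14, D = 31, total pairs = 45.
Step 3: tau = (C - D)/(n(n-1)/2) = (14 - 31)/45 = -0.377778.
Step 4: Exact two-sided p-value (enumerate n! = 3628800 permutations of y under H0): p = 0.155742.
Step 5: alpha = 0.1. fail to reject H0.

tau_b = -0.3778 (C=14, D=31), p = 0.155742, fail to reject H0.


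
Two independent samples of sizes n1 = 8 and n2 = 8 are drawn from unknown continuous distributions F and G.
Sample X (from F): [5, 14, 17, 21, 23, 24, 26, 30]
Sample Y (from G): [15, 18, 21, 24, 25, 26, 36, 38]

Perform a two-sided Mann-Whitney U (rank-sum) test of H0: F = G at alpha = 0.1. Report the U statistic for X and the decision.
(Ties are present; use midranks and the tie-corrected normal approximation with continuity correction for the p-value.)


Step 1: Combine and sort all 16 observations; assign midranks.
sorted (value, group): (5,X), (14,X), (15,Y), (17,X), (18,Y), (21,X), (21,Y), (23,X), (24,X), (24,Y), (25,Y), (26,X), (26,Y), (30,X), (36,Y), (38,Y)
ranks: 5->1, 14->2, 15->3, 17->4, 18->5, 21->6.5, 21->6.5, 23->8, 24->9.5, 24->9.5, 25->11, 26->12.5, 26->12.5, 30->14, 36->15, 38->16
Step 2: Rank sum for X: R1 = 1 + 2 + 4 + 6.5 + 8 + 9.5 + 12.5 + 14 = 57.5.
Step 3: U_X = R1 - n1(n1+1)/2 = 57.5 - 8*9/2 = 57.5 - 36 = 21.5.
       U_Y = n1*n2 - U_X = 64 - 21.5 = 42.5.
Step 4: Ties are present, so use the tie-corrected normal approximation (with continuity correction) for the p-value.
Step 5: p-value = 0.292554; compare to alpha = 0.1. fail to reject H0.

U_X = 21.5, p = 0.292554, fail to reject H0 at alpha = 0.1.


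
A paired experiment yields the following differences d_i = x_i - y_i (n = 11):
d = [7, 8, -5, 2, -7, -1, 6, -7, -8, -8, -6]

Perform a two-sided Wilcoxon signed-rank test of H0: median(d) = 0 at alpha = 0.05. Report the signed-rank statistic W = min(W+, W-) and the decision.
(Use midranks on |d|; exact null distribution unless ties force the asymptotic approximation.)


Step 1: Drop any zero differences (none here) and take |d_i|.
|d| = [7, 8, 5, 2, 7, 1, 6, 7, 8, 8, 6]
Step 2: Midrank |d_i| (ties get averaged ranks).
ranks: |7|->7, |8|->10, |5|->3, |2|->2, |7|->7, |1|->1, |6|->4.5, |7|->7, |8|->10, |8|->10, |6|->4.5
Step 3: Attach original signs; sum ranks with positive sign and with negative sign.
W+ = 7 + 10 + 2 + 4.5 = 23.5
W- = 3 + 7 + 1 + 7 + 10 + 10 + 4.5 = 42.5
(Check: W+ + W- = 66 should equal n(n+1)/2 = 66.)
Step 4: Test statistic W = min(W+, W-) = 23.5.
Step 5: Ties in |d|, so use the tie-corrected normal approximation.
        E[W] = n(n+1)/4 = 11*12/4 = 33.
        Tie groups: |d|=6 (t=2), |d|=7 (t=3), |d|=8 (t=3); sum(t^3 - t) = 54.
        Var[W] = n(n+1)(2n+1)/24 - sum(t^3-t)/48 = 3036/24 - 54/48 = 125.375.
        z = (W - E[W]) / sqrt(Var[W]) = (23.5 - 33) / 11.1971 = -0.8484.
        Two-sided p = 2*Phi(z) = 0.396196.
Step 6: alpha = 0.05. fail to reject H0.

W+ = 23.5, W- = 42.5, W = min = 23.5, p = 0.396196, fail to reject H0.


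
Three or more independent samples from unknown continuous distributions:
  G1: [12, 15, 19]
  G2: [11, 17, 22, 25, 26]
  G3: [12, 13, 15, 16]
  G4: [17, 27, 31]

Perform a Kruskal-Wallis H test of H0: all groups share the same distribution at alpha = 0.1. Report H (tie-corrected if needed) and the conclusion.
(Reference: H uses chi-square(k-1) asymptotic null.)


Step 1: Combine all N = 15 observations and assign midranks.
sorted (value, group, rank): (11,G2,1), (12,G1,2.5), (12,G3,2.5), (13,G3,4), (15,G1,5.5), (15,G3,5.5), (16,G3,7), (17,G2,8.5), (17,G4,8.5), (19,G1,10), (22,G2,11), (25,G2,12), (26,G2,13), (27,G4,14), (31,G4,15)
Step 2: Sum ranks within each group.
R_1 = 18 (n_1 = 3)
R_2 = 45.5 (n_2 = 5)
R_3 = 19 (n_3 = 4)
R_4 = 37.5 (n_4 = 3)
Step 3: H = 12/(N(N+1)) * sum(R_i^2/n_i) - 3(N+1)
     = 12/(15*16) * (18^2/3 + 45.5^2/5 + 19^2/4 + 37.5^2/3) - 3*16
     = 0.050000 * 1081.05 - 48
     = 6.052500.
Step 4: Ties present; correction factor C = 1 - 18/(15^3 - 15) = 0.994643. Corrected H = 6.052500 / 0.994643 = 6.085099.
Step 5: Under H0, H ~ chi^2(3); p-value = 0.107543.
Step 6: alpha = 0.1. fail to reject H0.

H = 6.0851, df = 3, p = 0.107543, fail to reject H0.


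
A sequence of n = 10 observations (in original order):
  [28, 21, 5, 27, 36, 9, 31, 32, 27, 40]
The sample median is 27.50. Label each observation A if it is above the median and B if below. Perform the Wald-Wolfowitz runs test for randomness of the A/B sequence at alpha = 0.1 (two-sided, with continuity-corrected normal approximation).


Step 1: Compute median = 27.50; label A = above, B = below.
Labels in order: ABBBABAABA  (n_A = 5, n_B = 5)
Step 2: Count runs R = 7.
Step 3: Under H0 (random ordering), E[R] = 2*n_A*n_B/(n_A+n_B) + 1 = 2*5*5/10 + 1 = 6.0000.
        Var[R] = 2*n_A*n_B*(2*n_A*n_B - n_A - n_B) / ((n_A+n_B)^2 * (n_A+n_B-1)) = 2000/900 = 2.2222.
        SD[R] = 1.4907.
Step 4: Continuity-corrected z = (R - 0.5 - E[R]) / SD[R] = (7 - 0.5 - 6.0000) / 1.4907 = 0.3354.
Step 5: Two-sided p-value via normal approximation = 2*(1 - Phi(|z|)) = 0.737316.
Step 6: alpha = 0.1. fail to reject H0.

R = 7, z = 0.3354, p = 0.737316, fail to reject H0.


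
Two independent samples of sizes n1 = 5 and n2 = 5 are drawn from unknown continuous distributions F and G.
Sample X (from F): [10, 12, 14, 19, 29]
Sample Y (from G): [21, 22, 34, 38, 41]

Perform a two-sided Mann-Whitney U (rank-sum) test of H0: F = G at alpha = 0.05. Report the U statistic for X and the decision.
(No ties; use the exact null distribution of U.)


Step 1: Combine and sort all 10 observations; assign midranks.
sorted (value, group): (10,X), (12,X), (14,X), (19,X), (21,Y), (22,Y), (29,X), (34,Y), (38,Y), (41,Y)
ranks: 10->1, 12->2, 14->3, 19->4, 21->5, 22->6, 29->7, 34->8, 38->9, 41->10
Step 2: Rank sum for X: R1 = 1 + 2 + 3 + 4 + 7 = 17.
Step 3: U_X = R1 - n1(n1+1)/2 = 17 - 5*6/2 = 17 - 15 = 2.
       U_Y = n1*n2 - U_X = 25 - 2 = 23.
Step 4: No ties, so the exact null distribution of U (based on enumerating the C(10,5) = 252 equally likely rank assignments) gives the two-sided p-value.
Step 5: p-value = 0.031746; compare to alpha = 0.05. reject H0.

U_X = 2, p = 0.031746, reject H0 at alpha = 0.05.


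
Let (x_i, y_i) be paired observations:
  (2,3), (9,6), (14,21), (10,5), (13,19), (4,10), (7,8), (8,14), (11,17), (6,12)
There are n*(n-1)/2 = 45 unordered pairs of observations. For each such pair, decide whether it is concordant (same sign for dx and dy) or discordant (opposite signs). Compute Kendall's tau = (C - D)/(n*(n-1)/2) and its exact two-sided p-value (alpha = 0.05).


Step 1: Enumerate the 45 unordered pairs (i,j) with i<j and classify each by sign(x_j-x_i) * sign(y_j-y_i).
  (1,2):dx=+7,dy=+3->C; (1,3):dx=+12,dy=+18->C; (1,4):dx=+8,dy=+2->C; (1,5):dx=+11,dy=+16->C
  (1,6):dx=+2,dy=+7->C; (1,7):dx=+5,dy=+5->C; (1,8):dx=+6,dy=+11->C; (1,9):dx=+9,dy=+14->C
  (1,10):dx=+4,dy=+9->C; (2,3):dx=+5,dy=+15->C; (2,4):dx=+1,dy=-1->D; (2,5):dx=+4,dy=+13->C
  (2,6):dx=-5,dy=+4->D; (2,7):dx=-2,dy=+2->D; (2,8):dx=-1,dy=+8->D; (2,9):dx=+2,dy=+11->C
  (2,10):dx=-3,dy=+6->D; (3,4):dx=-4,dy=-16->C; (3,5):dx=-1,dy=-2->C; (3,6):dx=-10,dy=-11->C
  (3,7):dx=-7,dy=-13->C; (3,8):dx=-6,dy=-7->C; (3,9):dx=-3,dy=-4->C; (3,10):dx=-8,dy=-9->C
  (4,5):dx=+3,dy=+14->C; (4,6):dx=-6,dy=+5->D; (4,7):dx=-3,dy=+3->D; (4,8):dx=-2,dy=+9->D
  (4,9):dx=+1,dy=+12->C; (4,10):dx=-4,dy=+7->D; (5,6):dx=-9,dy=-9->C; (5,7):dx=-6,dy=-11->C
  (5,8):dx=-5,dy=-5->C; (5,9):dx=-2,dy=-2->C; (5,10):dx=-7,dy=-7->C; (6,7):dx=+3,dy=-2->D
  (6,8):dx=+4,dy=+4->C; (6,9):dx=+7,dy=+7->C; (6,10):dx=+2,dy=+2->C; (7,8):dx=+1,dy=+6->C
  (7,9):dx=+4,dy=+9->C; (7,10):dx=-1,dy=+4->D; (8,9):dx=+3,dy=+3->C; (8,10):dx=-2,dy=-2->C
  (9,10):dx=-5,dy=-5->C
Step 2: C = 34, D = 11, total pairs = 45.
Step 3: tau = (C - D)/(n(n-1)/2) = (34 - 11)/45 = 0.511111.
Step 4: Exact two-sided p-value (enumerate n! = 3628800 permutations of y under H0): p = 0.046623.
Step 5: alpha = 0.05. reject H0.

tau_b = 0.5111 (C=34, D=11), p = 0.046623, reject H0.


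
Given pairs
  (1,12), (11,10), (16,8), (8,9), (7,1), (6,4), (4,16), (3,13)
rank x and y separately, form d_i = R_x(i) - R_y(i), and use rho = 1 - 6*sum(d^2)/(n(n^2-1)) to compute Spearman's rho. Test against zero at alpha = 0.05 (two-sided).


Step 1: Rank x and y separately (midranks; no ties here).
rank(x): 1->1, 11->7, 16->8, 8->6, 7->5, 6->4, 4->3, 3->2
rank(y): 12->6, 10->5, 8->3, 9->4, 1->1, 4->2, 16->8, 13->7
Step 2: d_i = R_x(i) - R_y(i); compute d_i^2.
  (1-6)^2=25, (7-5)^2=4, (8-3)^2=25, (6-4)^2=4, (5-1)^2=16, (4-2)^2=4, (3-8)^2=25, (2-7)^2=25
sum(d^2) = 128.
Step 3: rho = 1 - 6*128 / (8*(8^2 - 1)) = 1 - 768/504 = -0.523810.
Step 4: Under H0, t = rho * sqrt((n-2)/(1-rho^2)) = -1.5062 ~ t(6).
Step 5: Two-sided p-value from the t-distribution with 6 df = 0.182721.
Step 6: alpha = 0.05. fail to reject H0.

rho = -0.5238, p = 0.182721, fail to reject H0 at alpha = 0.05.


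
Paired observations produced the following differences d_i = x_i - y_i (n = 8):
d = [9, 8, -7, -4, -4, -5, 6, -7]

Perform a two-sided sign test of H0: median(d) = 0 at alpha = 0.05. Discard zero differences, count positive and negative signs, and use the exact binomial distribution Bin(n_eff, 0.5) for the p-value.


Step 1: Discard zero differences. Original n = 8; n_eff = number of nonzero differences = 8.
Nonzero differences (with sign): +9, +8, -7, -4, -4, -5, +6, -7
Step 2: Count signs: positive = 3, negative = 5.
Step 3: Under H0: P(positive) = 0.5, so the number of positives S ~ Bin(8, 0.5).
Step 4: Two-sided exact p-value = sum of Bin(8,0.5) probabilities at or below the observed probability = 0.726562.
Step 5: alpha = 0.05. fail to reject H0.

n_eff = 8, pos = 3, neg = 5, p = 0.726562, fail to reject H0.


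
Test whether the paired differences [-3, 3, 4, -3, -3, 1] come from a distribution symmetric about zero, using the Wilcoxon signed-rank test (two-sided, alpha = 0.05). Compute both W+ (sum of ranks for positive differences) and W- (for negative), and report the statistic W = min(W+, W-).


Step 1: Drop any zero differences (none here) and take |d_i|.
|d| = [3, 3, 4, 3, 3, 1]
Step 2: Midrank |d_i| (ties get averaged ranks).
ranks: |3|->3.5, |3|->3.5, |4|->6, |3|->3.5, |3|->3.5, |1|->1
Step 3: Attach original signs; sum ranks with positive sign and with negative sign.
W+ = 3.5 + 6 + 1 = 10.5
W- = 3.5 + 3.5 + 3.5 = 10.5
(Check: W+ + W- = 21 should equal n(n+1)/2 = 21.)
Step 4: Test statistic W = min(W+, W-) = 10.5.
Step 5: Ties in |d|, so use the tie-corrected normal approximation.
        E[W] = n(n+1)/4 = 6*7/4 = 10.5.
        Tie groups: |d|=3 (t=4); sum(t^3 - t) = 60.
        Var[W] = n(n+1)(2n+1)/24 - sum(t^3-t)/48 = 546/24 - 60/48 = 21.5.
        z = (W - E[W]) / sqrt(Var[W]) = (10.5 - 10.5) / 4.6368 = 0.0000.
        Two-sided p = 2*Phi(z) = 1.000000.
Step 6: alpha = 0.05. fail to reject H0.

W+ = 10.5, W- = 10.5, W = min = 10.5, p = 1.000000, fail to reject H0.


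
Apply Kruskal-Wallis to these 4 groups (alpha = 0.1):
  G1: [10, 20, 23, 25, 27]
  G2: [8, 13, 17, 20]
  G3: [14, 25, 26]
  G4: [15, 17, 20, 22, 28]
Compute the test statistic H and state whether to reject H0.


Step 1: Combine all N = 17 observations and assign midranks.
sorted (value, group, rank): (8,G2,1), (10,G1,2), (13,G2,3), (14,G3,4), (15,G4,5), (17,G2,6.5), (17,G4,6.5), (20,G1,9), (20,G2,9), (20,G4,9), (22,G4,11), (23,G1,12), (25,G1,13.5), (25,G3,13.5), (26,G3,15), (27,G1,16), (28,G4,17)
Step 2: Sum ranks within each group.
R_1 = 52.5 (n_1 = 5)
R_2 = 19.5 (n_2 = 4)
R_3 = 32.5 (n_3 = 3)
R_4 = 48.5 (n_4 = 5)
Step 3: H = 12/(N(N+1)) * sum(R_i^2/n_i) - 3(N+1)
     = 12/(17*18) * (52.5^2/5 + 19.5^2/4 + 32.5^2/3 + 48.5^2/5) - 3*18
     = 0.039216 * 1468.85 - 54
     = 3.601797.
Step 4: Ties present; correction factor C = 1 - 36/(17^3 - 17) = 0.992647. Corrected H = 3.601797 / 0.992647 = 3.628477.
Step 5: Under H0, H ~ chi^2(3); p-value = 0.304477.
Step 6: alpha = 0.1. fail to reject H0.

H = 3.6285, df = 3, p = 0.304477, fail to reject H0.


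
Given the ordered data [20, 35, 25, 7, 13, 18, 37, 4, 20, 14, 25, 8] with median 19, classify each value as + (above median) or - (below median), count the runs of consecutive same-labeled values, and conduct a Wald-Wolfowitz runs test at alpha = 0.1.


Step 1: Compute median = 19; label A = above, B = below.
Labels in order: AAABBBABABAB  (n_A = 6, n_B = 6)
Step 2: Count runs R = 8.
Step 3: Under H0 (random ordering), E[R] = 2*n_A*n_B/(n_A+n_B) + 1 = 2*6*6/12 + 1 = 7.0000.
        Var[R] = 2*n_A*n_B*(2*n_A*n_B - n_A - n_B) / ((n_A+n_B)^2 * (n_A+n_B-1)) = 4320/1584 = 2.7273.
        SD[R] = 1.6514.
Step 4: Continuity-corrected z = (R - 0.5 - E[R]) / SD[R] = (8 - 0.5 - 7.0000) / 1.6514 = 0.3028.
Step 5: Two-sided p-value via normal approximation = 2*(1 - Phi(|z|)) = 0.762069.
Step 6: alpha = 0.1. fail to reject H0.

R = 8, z = 0.3028, p = 0.762069, fail to reject H0.


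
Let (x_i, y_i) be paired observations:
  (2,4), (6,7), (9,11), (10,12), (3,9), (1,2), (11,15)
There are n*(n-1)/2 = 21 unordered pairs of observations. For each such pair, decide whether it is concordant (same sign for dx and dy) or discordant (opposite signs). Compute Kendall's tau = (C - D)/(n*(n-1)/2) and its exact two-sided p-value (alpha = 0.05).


Step 1: Enumerate the 21 unordered pairs (i,j) with i<j and classify each by sign(x_j-x_i) * sign(y_j-y_i).
  (1,2):dx=+4,dy=+3->C; (1,3):dx=+7,dy=+7->C; (1,4):dx=+8,dy=+8->C; (1,5):dx=+1,dy=+5->C
  (1,6):dx=-1,dy=-2->C; (1,7):dx=+9,dy=+11->C; (2,3):dx=+3,dy=+4->C; (2,4):dx=+4,dy=+5->C
  (2,5):dx=-3,dy=+2->D; (2,6):dx=-5,dy=-5->C; (2,7):dx=+5,dy=+8->C; (3,4):dx=+1,dy=+1->C
  (3,5):dx=-6,dy=-2->C; (3,6):dx=-8,dy=-9->C; (3,7):dx=+2,dy=+4->C; (4,5):dx=-7,dy=-3->C
  (4,6):dx=-9,dy=-10->C; (4,7):dx=+1,dy=+3->C; (5,6):dx=-2,dy=-7->C; (5,7):dx=+8,dy=+6->C
  (6,7):dx=+10,dy=+13->C
Step 2: C = 20, D = 1, total pairs = 21.
Step 3: tau = (C - D)/(n(n-1)/2) = (20 - 1)/21 = 0.904762.
Step 4: Exact two-sided p-value (enumerate n! = 5040 permutations of y under H0): p = 0.002778.
Step 5: alpha = 0.05. reject H0.

tau_b = 0.9048 (C=20, D=1), p = 0.002778, reject H0.


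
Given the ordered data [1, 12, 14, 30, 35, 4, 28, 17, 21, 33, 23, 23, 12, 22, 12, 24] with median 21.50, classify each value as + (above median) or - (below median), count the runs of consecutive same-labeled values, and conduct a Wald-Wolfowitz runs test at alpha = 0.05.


Step 1: Compute median = 21.50; label A = above, B = below.
Labels in order: BBBAABABBAAABABA  (n_A = 8, n_B = 8)
Step 2: Count runs R = 10.
Step 3: Under H0 (random ordering), E[R] = 2*n_A*n_B/(n_A+n_B) + 1 = 2*8*8/16 + 1 = 9.0000.
        Var[R] = 2*n_A*n_B*(2*n_A*n_B - n_A - n_B) / ((n_A+n_B)^2 * (n_A+n_B-1)) = 14336/3840 = 3.7333.
        SD[R] = 1.9322.
Step 4: Continuity-corrected z = (R - 0.5 - E[R]) / SD[R] = (10 - 0.5 - 9.0000) / 1.9322 = 0.2588.
Step 5: Two-sided p-value via normal approximation = 2*(1 - Phi(|z|)) = 0.795809.
Step 6: alpha = 0.05. fail to reject H0.

R = 10, z = 0.2588, p = 0.795809, fail to reject H0.


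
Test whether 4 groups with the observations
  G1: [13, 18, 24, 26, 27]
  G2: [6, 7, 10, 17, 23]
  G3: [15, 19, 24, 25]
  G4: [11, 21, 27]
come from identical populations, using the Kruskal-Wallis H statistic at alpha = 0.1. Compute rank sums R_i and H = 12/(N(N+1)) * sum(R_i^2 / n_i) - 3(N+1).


Step 1: Combine all N = 17 observations and assign midranks.
sorted (value, group, rank): (6,G2,1), (7,G2,2), (10,G2,3), (11,G4,4), (13,G1,5), (15,G3,6), (17,G2,7), (18,G1,8), (19,G3,9), (21,G4,10), (23,G2,11), (24,G1,12.5), (24,G3,12.5), (25,G3,14), (26,G1,15), (27,G1,16.5), (27,G4,16.5)
Step 2: Sum ranks within each group.
R_1 = 57 (n_1 = 5)
R_2 = 24 (n_2 = 5)
R_3 = 41.5 (n_3 = 4)
R_4 = 30.5 (n_4 = 3)
Step 3: H = 12/(N(N+1)) * sum(R_i^2/n_i) - 3(N+1)
     = 12/(17*18) * (57^2/5 + 24^2/5 + 41.5^2/4 + 30.5^2/3) - 3*18
     = 0.039216 * 1505.65 - 54
     = 5.044935.
Step 4: Ties present; correction factor C = 1 - 12/(17^3 - 17) = 0.997549. Corrected H = 5.044935 / 0.997549 = 5.057330.
Step 5: Under H0, H ~ chi^2(3); p-value = 0.167647.
Step 6: alpha = 0.1. fail to reject H0.

H = 5.0573, df = 3, p = 0.167647, fail to reject H0.


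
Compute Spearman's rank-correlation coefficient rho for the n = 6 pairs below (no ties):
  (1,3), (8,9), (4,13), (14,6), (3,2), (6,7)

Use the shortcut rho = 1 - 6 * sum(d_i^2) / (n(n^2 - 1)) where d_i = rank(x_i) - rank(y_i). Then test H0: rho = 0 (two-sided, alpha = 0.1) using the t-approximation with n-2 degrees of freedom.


Step 1: Rank x and y separately (midranks; no ties here).
rank(x): 1->1, 8->5, 4->3, 14->6, 3->2, 6->4
rank(y): 3->2, 9->5, 13->6, 6->3, 2->1, 7->4
Step 2: d_i = R_x(i) - R_y(i); compute d_i^2.
  (1-2)^2=1, (5-5)^2=0, (3-6)^2=9, (6-3)^2=9, (2-1)^2=1, (4-4)^2=0
sum(d^2) = 20.
Step 3: rho = 1 - 6*20 / (6*(6^2 - 1)) = 1 - 120/210 = 0.428571.
Step 4: Under H0, t = rho * sqrt((n-2)/(1-rho^2)) = 0.9487 ~ t(4).
Step 5: Two-sided p-value from the t-distribution with 4 df = 0.396501.
Step 6: alpha = 0.1. fail to reject H0.

rho = 0.4286, p = 0.396501, fail to reject H0 at alpha = 0.1.


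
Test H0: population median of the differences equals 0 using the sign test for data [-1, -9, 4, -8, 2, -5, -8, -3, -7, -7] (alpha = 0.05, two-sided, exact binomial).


Step 1: Discard zero differences. Original n = 10; n_eff = number of nonzero differences = 10.
Nonzero differences (with sign): -1, -9, +4, -8, +2, -5, -8, -3, -7, -7
Step 2: Count signs: positive = 2, negative = 8.
Step 3: Under H0: P(positive) = 0.5, so the number of positives S ~ Bin(10, 0.5).
Step 4: Two-sided exact p-value = sum of Bin(10,0.5) probabilities at or below the observed probability = 0.109375.
Step 5: alpha = 0.05. fail to reject H0.

n_eff = 10, pos = 2, neg = 8, p = 0.109375, fail to reject H0.


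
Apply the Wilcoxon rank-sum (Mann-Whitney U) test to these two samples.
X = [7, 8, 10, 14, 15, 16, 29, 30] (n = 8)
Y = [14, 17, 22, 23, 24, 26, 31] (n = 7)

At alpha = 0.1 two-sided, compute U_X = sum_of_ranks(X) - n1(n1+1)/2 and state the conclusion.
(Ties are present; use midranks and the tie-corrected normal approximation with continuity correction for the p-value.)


Step 1: Combine and sort all 15 observations; assign midranks.
sorted (value, group): (7,X), (8,X), (10,X), (14,X), (14,Y), (15,X), (16,X), (17,Y), (22,Y), (23,Y), (24,Y), (26,Y), (29,X), (30,X), (31,Y)
ranks: 7->1, 8->2, 10->3, 14->4.5, 14->4.5, 15->6, 16->7, 17->8, 22->9, 23->10, 24->11, 26->12, 29->13, 30->14, 31->15
Step 2: Rank sum for X: R1 = 1 + 2 + 3 + 4.5 + 6 + 7 + 13 + 14 = 50.5.
Step 3: U_X = R1 - n1(n1+1)/2 = 50.5 - 8*9/2 = 50.5 - 36 = 14.5.
       U_Y = n1*n2 - U_X = 56 - 14.5 = 41.5.
Step 4: Ties are present, so use the tie-corrected normal approximation (with continuity correction) for the p-value.
Step 5: p-value = 0.132118; compare to alpha = 0.1. fail to reject H0.

U_X = 14.5, p = 0.132118, fail to reject H0 at alpha = 0.1.


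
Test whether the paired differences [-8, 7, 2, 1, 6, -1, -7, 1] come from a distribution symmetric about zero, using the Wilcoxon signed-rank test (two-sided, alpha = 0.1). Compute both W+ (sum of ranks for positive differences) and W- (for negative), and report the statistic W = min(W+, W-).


Step 1: Drop any zero differences (none here) and take |d_i|.
|d| = [8, 7, 2, 1, 6, 1, 7, 1]
Step 2: Midrank |d_i| (ties get averaged ranks).
ranks: |8|->8, |7|->6.5, |2|->4, |1|->2, |6|->5, |1|->2, |7|->6.5, |1|->2
Step 3: Attach original signs; sum ranks with positive sign and with negative sign.
W+ = 6.5 + 4 + 2 + 5 + 2 = 19.5
W- = 8 + 2 + 6.5 = 16.5
(Check: W+ + W- = 36 should equal n(n+1)/2 = 36.)
Step 4: Test statistic W = min(W+, W-) = 16.5.
Step 5: Ties in |d|, so use the tie-corrected normal approximation.
        E[W] = n(n+1)/4 = 8*9/4 = 18.
        Tie groups: |d|=1 (t=3), |d|=7 (t=2); sum(t^3 - t) = 30.
        Var[W] = n(n+1)(2n+1)/24 - sum(t^3-t)/48 = 1224/24 - 30/48 = 50.375.
        z = (W - E[W]) / sqrt(Var[W]) = (16.5 - 18) / 7.0975 = -0.2113.
        Two-sided p = 2*Phi(z) = 0.832621.
Step 6: alpha = 0.1. fail to reject H0.

W+ = 19.5, W- = 16.5, W = min = 16.5, p = 0.832621, fail to reject H0.


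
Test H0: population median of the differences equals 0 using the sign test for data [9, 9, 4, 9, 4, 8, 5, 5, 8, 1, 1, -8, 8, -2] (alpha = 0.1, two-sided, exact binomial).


Step 1: Discard zero differences. Original n = 14; n_eff = number of nonzero differences = 14.
Nonzero differences (with sign): +9, +9, +4, +9, +4, +8, +5, +5, +8, +1, +1, -8, +8, -2
Step 2: Count signs: positive = 12, negative = 2.
Step 3: Under H0: P(positive) = 0.5, so the number of positives S ~ Bin(14, 0.5).
Step 4: Two-sided exact p-value = sum of Bin(14,0.5) probabilities at or below the observed probability = 0.012939.
Step 5: alpha = 0.1. reject H0.

n_eff = 14, pos = 12, neg = 2, p = 0.012939, reject H0.


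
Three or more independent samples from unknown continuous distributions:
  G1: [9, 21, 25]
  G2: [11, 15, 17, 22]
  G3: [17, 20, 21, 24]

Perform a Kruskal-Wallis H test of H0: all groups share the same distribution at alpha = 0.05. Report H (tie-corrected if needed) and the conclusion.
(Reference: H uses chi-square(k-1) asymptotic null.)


Step 1: Combine all N = 11 observations and assign midranks.
sorted (value, group, rank): (9,G1,1), (11,G2,2), (15,G2,3), (17,G2,4.5), (17,G3,4.5), (20,G3,6), (21,G1,7.5), (21,G3,7.5), (22,G2,9), (24,G3,10), (25,G1,11)
Step 2: Sum ranks within each group.
R_1 = 19.5 (n_1 = 3)
R_2 = 18.5 (n_2 = 4)
R_3 = 28 (n_3 = 4)
Step 3: H = 12/(N(N+1)) * sum(R_i^2/n_i) - 3(N+1)
     = 12/(11*12) * (19.5^2/3 + 18.5^2/4 + 28^2/4) - 3*12
     = 0.090909 * 408.312 - 36
     = 1.119318.
Step 4: Ties present; correction factor C = 1 - 12/(11^3 - 11) = 0.990909. Corrected H = 1.119318 / 0.990909 = 1.129587.
Step 5: Under H0, H ~ chi^2(2); p-value = 0.568477.
Step 6: alpha = 0.05. fail to reject H0.

H = 1.1296, df = 2, p = 0.568477, fail to reject H0.


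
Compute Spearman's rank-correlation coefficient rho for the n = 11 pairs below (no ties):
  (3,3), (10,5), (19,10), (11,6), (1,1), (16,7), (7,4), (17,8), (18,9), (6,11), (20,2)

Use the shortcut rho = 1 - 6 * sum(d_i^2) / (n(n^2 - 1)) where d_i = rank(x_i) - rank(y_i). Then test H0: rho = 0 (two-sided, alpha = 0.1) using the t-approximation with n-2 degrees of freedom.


Step 1: Rank x and y separately (midranks; no ties here).
rank(x): 3->2, 10->5, 19->10, 11->6, 1->1, 16->7, 7->4, 17->8, 18->9, 6->3, 20->11
rank(y): 3->3, 5->5, 10->10, 6->6, 1->1, 7->7, 4->4, 8->8, 9->9, 11->11, 2->2
Step 2: d_i = R_x(i) - R_y(i); compute d_i^2.
  (2-3)^2=1, (5-5)^2=0, (10-10)^2=0, (6-6)^2=0, (1-1)^2=0, (7-7)^2=0, (4-4)^2=0, (8-8)^2=0, (9-9)^2=0, (3-11)^2=64, (11-2)^2=81
sum(d^2) = 146.
Step 3: rho = 1 - 6*146 / (11*(11^2 - 1)) = 1 - 876/1320 = 0.336364.
Step 4: Under H0, t = rho * sqrt((n-2)/(1-rho^2)) = 1.0715 ~ t(9).
Step 5: Two-sided p-value from the t-distribution with 9 df = 0.311824.
Step 6: alpha = 0.1. fail to reject H0.

rho = 0.3364, p = 0.311824, fail to reject H0 at alpha = 0.1.


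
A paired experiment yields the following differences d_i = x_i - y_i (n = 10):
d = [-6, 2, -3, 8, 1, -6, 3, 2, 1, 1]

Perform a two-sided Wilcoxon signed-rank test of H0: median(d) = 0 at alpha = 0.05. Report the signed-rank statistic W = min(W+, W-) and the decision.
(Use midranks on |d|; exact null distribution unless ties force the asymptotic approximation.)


Step 1: Drop any zero differences (none here) and take |d_i|.
|d| = [6, 2, 3, 8, 1, 6, 3, 2, 1, 1]
Step 2: Midrank |d_i| (ties get averaged ranks).
ranks: |6|->8.5, |2|->4.5, |3|->6.5, |8|->10, |1|->2, |6|->8.5, |3|->6.5, |2|->4.5, |1|->2, |1|->2
Step 3: Attach original signs; sum ranks with positive sign and with negative sign.
W+ = 4.5 + 10 + 2 + 6.5 + 4.5 + 2 + 2 = 31.5
W- = 8.5 + 6.5 + 8.5 = 23.5
(Check: W+ + W- = 55 should equal n(n+1)/2 = 55.)
Step 4: Test statistic W = min(W+, W-) = 23.5.
Step 5: Ties in |d|, so use the tie-corrected normal approximation.
        E[W] = n(n+1)/4 = 10*11/4 = 27.5.
        Tie groups: |d|=1 (t=3), |d|=2 (t=2), |d|=3 (t=2), |d|=6 (t=2); sum(t^3 - t) = 42.
        Var[W] = n(n+1)(2n+1)/24 - sum(t^3-t)/48 = 2310/24 - 42/48 = 95.375.
        z = (W - E[W]) / sqrt(Var[W]) = (23.5 - 27.5) / 9.7660 = -0.4096.
        Two-sided p = 2*Phi(z) = 0.682111.
Step 6: alpha = 0.05. fail to reject H0.

W+ = 31.5, W- = 23.5, W = min = 23.5, p = 0.682111, fail to reject H0.


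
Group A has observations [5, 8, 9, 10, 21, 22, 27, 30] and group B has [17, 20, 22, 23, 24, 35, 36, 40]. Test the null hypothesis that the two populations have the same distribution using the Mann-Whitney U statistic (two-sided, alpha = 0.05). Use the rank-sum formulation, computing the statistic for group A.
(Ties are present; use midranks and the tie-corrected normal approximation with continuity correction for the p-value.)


Step 1: Combine and sort all 16 observations; assign midranks.
sorted (value, group): (5,X), (8,X), (9,X), (10,X), (17,Y), (20,Y), (21,X), (22,X), (22,Y), (23,Y), (24,Y), (27,X), (30,X), (35,Y), (36,Y), (40,Y)
ranks: 5->1, 8->2, 9->3, 10->4, 17->5, 20->6, 21->7, 22->8.5, 22->8.5, 23->10, 24->11, 27->12, 30->13, 35->14, 36->15, 40->16
Step 2: Rank sum for X: R1 = 1 + 2 + 3 + 4 + 7 + 8.5 + 12 + 13 = 50.5.
Step 3: U_X = R1 - n1(n1+1)/2 = 50.5 - 8*9/2 = 50.5 - 36 = 14.5.
       U_Y = n1*n2 - U_X = 64 - 14.5 = 49.5.
Step 4: Ties are present, so use the tie-corrected normal approximation (with continuity correction) for the p-value.
Step 5: p-value = 0.073991; compare to alpha = 0.05. fail to reject H0.

U_X = 14.5, p = 0.073991, fail to reject H0 at alpha = 0.05.


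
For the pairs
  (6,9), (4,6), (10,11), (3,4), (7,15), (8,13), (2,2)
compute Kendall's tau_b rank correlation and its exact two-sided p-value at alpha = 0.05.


Step 1: Enumerate the 21 unordered pairs (i,j) with i<j and classify each by sign(x_j-x_i) * sign(y_j-y_i).
  (1,2):dx=-2,dy=-3->C; (1,3):dx=+4,dy=+2->C; (1,4):dx=-3,dy=-5->C; (1,5):dx=+1,dy=+6->C
  (1,6):dx=+2,dy=+4->C; (1,7):dx=-4,dy=-7->C; (2,3):dx=+6,dy=+5->C; (2,4):dx=-1,dy=-2->C
  (2,5):dx=+3,dy=+9->C; (2,6):dx=+4,dy=+7->C; (2,7):dx=-2,dy=-4->C; (3,4):dx=-7,dy=-7->C
  (3,5):dx=-3,dy=+4->D; (3,6):dx=-2,dy=+2->D; (3,7):dx=-8,dy=-9->C; (4,5):dx=+4,dy=+11->C
  (4,6):dx=+5,dy=+9->C; (4,7):dx=-1,dy=-2->C; (5,6):dx=+1,dy=-2->D; (5,7):dx=-5,dy=-13->C
  (6,7):dx=-6,dy=-11->C
Step 2: C = 18, D = 3, total pairs = 21.
Step 3: tau = (C - D)/(n(n-1)/2) = (18 - 3)/21 = 0.714286.
Step 4: Exact two-sided p-value (enumerate n! = 5040 permutations of y under H0): p = 0.030159.
Step 5: alpha = 0.05. reject H0.

tau_b = 0.7143 (C=18, D=3), p = 0.030159, reject H0.
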